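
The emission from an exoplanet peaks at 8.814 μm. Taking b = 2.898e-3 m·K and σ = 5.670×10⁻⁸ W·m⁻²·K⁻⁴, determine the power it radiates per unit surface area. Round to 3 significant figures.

Wien's law: T = b/λ_max = 2.898×10⁻³/8.814×10⁻⁶ = 328.795 K.
Then I = σT⁴ = 5.670×10⁻⁸×(328.795)⁴ = 663 W/m².

I ≈ 663 W/m²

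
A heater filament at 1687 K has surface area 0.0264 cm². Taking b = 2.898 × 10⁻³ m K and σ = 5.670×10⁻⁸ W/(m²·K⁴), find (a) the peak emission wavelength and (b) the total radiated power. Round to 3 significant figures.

(a) λ_max = b/T = 2.898×10⁻³/1687 = 1.718×10⁻⁶ m = 1.72×10³ nm.
Area A = 0.0264 cm² = 2.64×10⁻⁶ m².
(b) P = σAT⁴ = 5.670×10⁻⁸×2.64×10⁻⁶×(1687)⁴ = 1.21 W.

λ_max ≈ 1.72×10³ nm; P ≈ 1.21 W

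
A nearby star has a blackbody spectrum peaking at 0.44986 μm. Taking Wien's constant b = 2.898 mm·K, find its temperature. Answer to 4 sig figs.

Wien's law gives T = b/λ_max = (2.898×10⁻³ m·K)/(4.4986×10⁻⁷ m) = 6442 K.

T ≈ 6442 K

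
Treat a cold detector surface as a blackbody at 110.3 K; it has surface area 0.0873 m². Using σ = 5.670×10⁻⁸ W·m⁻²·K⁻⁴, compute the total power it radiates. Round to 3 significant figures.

Area A = 0.0873 m².
P = σAT⁴ = 5.670×10⁻⁸ × 0.0873 × (110.3)⁴ = 0.733 W.

P ≈ 0.733 W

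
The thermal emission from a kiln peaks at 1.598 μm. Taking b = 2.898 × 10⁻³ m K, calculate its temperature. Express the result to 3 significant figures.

T ≈ 1.81×10³ K

Wien's law gives T = b/λ_max = (2.898×10⁻³ m·K)/(1.598×10⁻⁶ m) = 1.81×10³ K.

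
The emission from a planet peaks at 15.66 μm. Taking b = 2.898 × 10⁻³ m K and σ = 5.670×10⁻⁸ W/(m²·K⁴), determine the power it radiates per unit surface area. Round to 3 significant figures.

I ≈ 66.5 W/m²

Wien's law: T = b/λ_max = 2.898×10⁻³/1.566×10⁻⁵ = 185.057 K.
Then I = σT⁴ = 5.670×10⁻⁸×(185.057)⁴ = 66.5 W/m².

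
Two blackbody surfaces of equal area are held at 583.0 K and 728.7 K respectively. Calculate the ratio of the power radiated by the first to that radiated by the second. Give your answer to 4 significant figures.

With equal areas, P₁/P₂ = (T₁/T₂)⁴ = (583.0/728.7)⁴ = 0.4097.

P₁/P₂ ≈ 0.4097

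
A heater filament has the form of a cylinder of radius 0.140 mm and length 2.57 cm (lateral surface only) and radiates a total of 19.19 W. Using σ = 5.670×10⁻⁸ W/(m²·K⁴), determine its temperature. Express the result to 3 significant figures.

Lateral area A = 2πrL = 2π×1.40×10⁻⁴×0.0257 = 2.26069×10⁻⁵ m².
P = σAT⁴ ⇒ T = (P/(σA))^(1/4) = (19.19/(5.670×10⁻⁸×2.26069×10⁻⁵))^(1/4) = 1.97×10³ K.

T ≈ 1.97×10³ K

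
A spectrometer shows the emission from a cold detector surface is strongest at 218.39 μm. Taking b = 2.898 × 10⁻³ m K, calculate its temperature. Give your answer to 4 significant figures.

Wien's law gives T = b/λ_max = (2.898×10⁻³ m·K)/(2.1839×10⁻⁴ m) = 13.27 K.

T ≈ 13.27 K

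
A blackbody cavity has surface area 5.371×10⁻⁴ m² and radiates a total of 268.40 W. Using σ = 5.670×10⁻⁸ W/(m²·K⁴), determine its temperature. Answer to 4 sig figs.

Area A = 5.371×10⁻⁴ m².
P = σAT⁴ ⇒ T = (P/(σA))^(1/4) = (268.40/(5.670×10⁻⁸×5.371×10⁻⁴))^(1/4) = 1723 K.

T ≈ 1723 K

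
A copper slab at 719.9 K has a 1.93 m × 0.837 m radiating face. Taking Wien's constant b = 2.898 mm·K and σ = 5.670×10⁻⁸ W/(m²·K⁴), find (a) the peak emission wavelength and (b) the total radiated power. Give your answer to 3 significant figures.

λ_max ≈ 4.03 μm; P ≈ 2.46×10⁴ W

(a) λ_max = b/T = 2.898×10⁻³/719.9 = 4.026×10⁻⁶ m = 4.03 μm.
Area A = 1.93 × 0.837 = 1.61541 m².
(b) P = σAT⁴ = 5.670×10⁻⁸×1.61541×(719.9)⁴ = 2.46×10⁴ W.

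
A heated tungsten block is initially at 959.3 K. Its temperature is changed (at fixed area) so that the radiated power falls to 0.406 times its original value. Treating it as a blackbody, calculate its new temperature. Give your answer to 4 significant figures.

P ∝ T⁴, so T₂/T₁ = (P₂/P₁)^(1/4) = (0.406)^(1/4) = 0.798236.
T₂ = 959.3 × 0.798236 = 765.7 K.

T₂ ≈ 765.7 K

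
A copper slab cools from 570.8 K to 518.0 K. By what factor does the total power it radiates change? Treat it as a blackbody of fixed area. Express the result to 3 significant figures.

P ∝ T⁴, so P₂/P₁ = (T₂/T₁)⁴ = (518.0/570.8)⁴ = (0.907498)⁴ = 0.678.

P₂/P₁ ≈ 0.678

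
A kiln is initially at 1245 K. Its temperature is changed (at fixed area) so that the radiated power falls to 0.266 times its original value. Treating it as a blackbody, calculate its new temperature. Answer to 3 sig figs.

P ∝ T⁴, so T₂/T₁ = (P₂/P₁)^(1/4) = (0.266)^(1/4) = 0.718159.
T₂ = 1245 × 0.718159 = 894 K.

T₂ ≈ 894 K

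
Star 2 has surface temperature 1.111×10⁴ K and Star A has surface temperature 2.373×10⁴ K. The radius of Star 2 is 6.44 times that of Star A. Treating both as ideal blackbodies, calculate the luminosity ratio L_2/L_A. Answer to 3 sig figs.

L_2/L_A ≈ 1.99

L ∝ R²T⁴, so L_2/L_A = (R_2/R_A)²(T_2/T_A)⁴ = (6.44)² × (1.111×10⁴/2.373×10⁴)⁴ = 41.4736 × 0.0480469 = 1.99.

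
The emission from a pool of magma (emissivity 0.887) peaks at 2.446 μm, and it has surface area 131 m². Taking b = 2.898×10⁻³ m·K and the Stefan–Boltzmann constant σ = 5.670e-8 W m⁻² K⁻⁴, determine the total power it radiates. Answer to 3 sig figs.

Wien's law: T = b/λ_max = 2.898×10⁻³/2.446×10⁻⁶ = 1184.79 K.
Area A = 131 m².
Then P = εσAT⁴ = 0.887×5.670×10⁻⁸×131×(1184.79)⁴ = 1.30×10⁷ W.

P ≈ 1.30×10⁷ W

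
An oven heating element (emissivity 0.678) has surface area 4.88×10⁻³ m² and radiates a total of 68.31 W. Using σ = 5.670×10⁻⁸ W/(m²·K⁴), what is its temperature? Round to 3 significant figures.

Area A = 4.88×10⁻³ m².
P = εσAT⁴ ⇒ T = (P/(εσA))^(1/4) = (68.31/(0.678×5.670×10⁻⁸×4.88×10⁻³))^(1/4) = 777 K.

T ≈ 777 K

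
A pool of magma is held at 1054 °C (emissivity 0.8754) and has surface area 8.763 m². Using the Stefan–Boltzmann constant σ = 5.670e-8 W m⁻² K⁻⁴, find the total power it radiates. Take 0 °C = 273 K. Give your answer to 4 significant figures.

P ≈ 1.349×10⁶ W

T = 1054 °C + 273 = 1327 K.
Area A = 8.763 m².
P = εσAT⁴ = 0.8754 × 5.670×10⁻⁸ × 8.763 × (1327)⁴ = 1.349×10⁶ W.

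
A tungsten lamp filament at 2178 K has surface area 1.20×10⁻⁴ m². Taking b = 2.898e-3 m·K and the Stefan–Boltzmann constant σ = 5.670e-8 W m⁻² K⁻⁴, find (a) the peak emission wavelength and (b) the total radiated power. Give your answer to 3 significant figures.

(a) λ_max = b/T = 2.898×10⁻³/2178 = 1.331×10⁻⁶ m = 1.33 μm.
Area A = 1.20×10⁻⁴ m².
(b) P = σAT⁴ = 5.670×10⁻⁸×1.20×10⁻⁴×(2178)⁴ = 153 W.

λ_max ≈ 1.33 μm; P ≈ 153 W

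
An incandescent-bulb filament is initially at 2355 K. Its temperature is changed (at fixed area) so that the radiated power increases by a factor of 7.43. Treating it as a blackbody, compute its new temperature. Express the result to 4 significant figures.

P ∝ T⁴, so T₂/T₁ = (P₂/P₁)^(1/4) = (7.43)^(1/4) = 1.65100.
T₂ = 2355 × 1.65100 = 3888 K.

T₂ ≈ 3888 K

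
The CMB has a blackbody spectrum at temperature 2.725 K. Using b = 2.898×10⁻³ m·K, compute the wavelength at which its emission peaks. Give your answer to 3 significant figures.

λ_max ≈ 1.06 mm

Wien's displacement law: λ_max = b/T = (2.898×10⁻³ m·K)/(2.725 K) = 1.063×10⁻³ m.
That is 1.06 mm, in the microwave range.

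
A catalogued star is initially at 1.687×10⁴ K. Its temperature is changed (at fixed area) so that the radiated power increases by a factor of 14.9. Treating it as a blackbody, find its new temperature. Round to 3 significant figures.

P ∝ T⁴, so T₂/T₁ = (P₂/P₁)^(1/4) = (14.9)^(1/4) = 1.96470.
T₂ = 1.687×10⁴ × 1.96470 = 3.31×10⁴ K.

T₂ ≈ 3.31×10⁴ K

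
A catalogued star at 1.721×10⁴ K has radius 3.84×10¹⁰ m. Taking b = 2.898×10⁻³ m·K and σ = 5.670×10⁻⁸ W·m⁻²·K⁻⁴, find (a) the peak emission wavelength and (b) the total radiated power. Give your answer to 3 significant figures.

(a) λ_max = b/T = 2.898×10⁻³/1.721×10⁴ = 1.684×10⁻⁷ m = 168 nm.
Surface area A = 4πR² = 4π(3.84×10¹⁰ m)² = 1.85299×10²² m².
(b) P = σAT⁴ = 5.670×10⁻⁸×1.85299×10²²×(1.721×10⁴)⁴ = 9.22×10³¹ W.

λ_max ≈ 168 nm; P ≈ 9.22×10³¹ W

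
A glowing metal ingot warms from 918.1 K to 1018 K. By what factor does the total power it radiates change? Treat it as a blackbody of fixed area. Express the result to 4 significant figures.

P ∝ T⁴, so P₂/P₁ = (T₂/T₁)⁴ = (1018/918.1)⁴ = (1.10881)⁴ = 1.512.

P₂/P₁ ≈ 1.512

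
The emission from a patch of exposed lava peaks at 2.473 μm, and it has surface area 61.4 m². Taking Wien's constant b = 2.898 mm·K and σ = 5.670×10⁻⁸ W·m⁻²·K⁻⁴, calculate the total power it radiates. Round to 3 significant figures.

P ≈ 6.57×10⁶ W

Wien's law: T = b/λ_max = 2.898×10⁻³/2.473×10⁻⁶ = 1171.86 K.
Area A = 61.4 m².
Then P = σAT⁴ = 5.670×10⁻⁸×61.4×(1171.86)⁴ = 6.57×10⁶ W.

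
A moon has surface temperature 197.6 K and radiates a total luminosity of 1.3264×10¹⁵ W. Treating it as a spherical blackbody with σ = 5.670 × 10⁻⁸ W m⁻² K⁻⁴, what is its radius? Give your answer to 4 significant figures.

L = 4πR²σT⁴ ⇒ R = √(L/(4πσT⁴)).
σT⁴ = 86.4432 W/m², so R = √(1.3264×10¹⁵/(4π×86.4432)) = 1.105×10⁶ m.

R ≈ 1.105×10⁶ m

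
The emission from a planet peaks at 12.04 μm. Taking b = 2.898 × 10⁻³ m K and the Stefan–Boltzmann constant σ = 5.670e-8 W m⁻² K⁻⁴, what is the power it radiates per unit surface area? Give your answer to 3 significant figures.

Wien's law: T = b/λ_max = 2.898×10⁻³/1.204×10⁻⁵ = 240.698 K.
Then I = σT⁴ = 5.670×10⁻⁸×(240.698)⁴ = 190 W/m².

I ≈ 190 W/m²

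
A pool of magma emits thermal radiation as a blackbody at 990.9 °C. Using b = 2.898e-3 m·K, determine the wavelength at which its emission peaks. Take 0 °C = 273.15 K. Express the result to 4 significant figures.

λ_max ≈ 2293 nm

T = 990.9 °C + 273.15 = 1264.05 K.
Wien's displacement law: λ_max = b/T = (2.898×10⁻³ m·K)/(1264.05 K) = 2.2926×10⁻⁶ m.
That is 2293 nm, in the infrared range.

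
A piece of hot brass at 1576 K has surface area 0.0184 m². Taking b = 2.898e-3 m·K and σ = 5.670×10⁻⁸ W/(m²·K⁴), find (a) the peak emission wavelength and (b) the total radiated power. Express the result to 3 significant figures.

λ_max ≈ 1.84×10³ nm; P ≈ 6.44×10³ W

(a) λ_max = b/T = 2.898×10⁻³/1576 = 1.839×10⁻⁶ m = 1.84×10³ nm.
Area A = 0.0184 m².
(b) P = σAT⁴ = 5.670×10⁻⁸×0.0184×(1576)⁴ = 6.44×10³ W.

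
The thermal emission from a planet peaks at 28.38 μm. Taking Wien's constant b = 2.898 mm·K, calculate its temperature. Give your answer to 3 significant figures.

T ≈ 102 K

Wien's law gives T = b/λ_max = (2.898×10⁻³ m·K)/(2.838×10⁻⁵ m) = 102 K.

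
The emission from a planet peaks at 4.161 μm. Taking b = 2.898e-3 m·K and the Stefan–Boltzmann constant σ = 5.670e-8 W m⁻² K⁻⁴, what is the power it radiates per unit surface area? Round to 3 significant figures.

Wien's law: T = b/λ_max = 2.898×10⁻³/4.161×10⁻⁶ = 696.467 K.
Then I = σT⁴ = 5.670×10⁻⁸×(696.467)⁴ = 1.33×10⁴ W/m².

I ≈ 1.33×10⁴ W/m²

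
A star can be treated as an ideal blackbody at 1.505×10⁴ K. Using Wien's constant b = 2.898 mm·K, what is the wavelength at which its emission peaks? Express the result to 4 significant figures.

λ_max ≈ 192.6 nm

Wien's displacement law: λ_max = b/T = (2.898×10⁻³ m·K)/(1.505×10⁴ K) = 1.9256×10⁻⁷ m.
That is 192.6 nm, in the ultraviolet range.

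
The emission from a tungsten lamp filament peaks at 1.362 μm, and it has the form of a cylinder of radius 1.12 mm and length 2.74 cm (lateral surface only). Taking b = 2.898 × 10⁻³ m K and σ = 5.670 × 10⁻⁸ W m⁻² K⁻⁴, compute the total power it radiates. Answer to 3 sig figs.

P ≈ 224 W

Wien's law: T = b/λ_max = 2.898×10⁻³/1.362×10⁻⁶ = 2127.75 K.
Lateral area A = 2πrL = 2π×1.12×10⁻³×0.0274 = 1.92818×10⁻⁴ m².
Then P = σAT⁴ = 5.670×10⁻⁸×1.92818×10⁻⁴×(2127.75)⁴ = 224 W.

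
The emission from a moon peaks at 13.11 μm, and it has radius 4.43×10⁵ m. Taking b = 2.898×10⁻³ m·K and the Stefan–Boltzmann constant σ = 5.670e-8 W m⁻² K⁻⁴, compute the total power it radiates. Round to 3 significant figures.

Wien's law: T = b/λ_max = 2.898×10⁻³/1.311×10⁻⁵ = 221.053 K.
Surface area A = 4πR² = 4π(4.43×10⁵ m)² = 2.46614×10¹² m².
Then P = σAT⁴ = 5.670×10⁻⁸×2.46614×10¹²×(221.053)⁴ = 3.34×10¹⁴ W.

P ≈ 3.34×10¹⁴ W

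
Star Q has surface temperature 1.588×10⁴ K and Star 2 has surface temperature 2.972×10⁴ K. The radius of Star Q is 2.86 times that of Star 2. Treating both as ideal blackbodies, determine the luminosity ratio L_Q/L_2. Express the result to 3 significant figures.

L_Q/L_2 ≈ 0.667

L ∝ R²T⁴, so L_Q/L_2 = (R_Q/R_2)²(T_Q/T_2)⁴ = (2.86)² × (1.588×10⁴/2.972×10⁴)⁴ = 8.1796 × 0.0815092 = 0.667.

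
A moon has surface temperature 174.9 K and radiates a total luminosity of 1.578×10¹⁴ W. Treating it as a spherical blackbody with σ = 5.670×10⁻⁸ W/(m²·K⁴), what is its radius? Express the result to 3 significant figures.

L = 4πR²σT⁴ ⇒ R = √(L/(4πσT⁴)).
σT⁴ = 53.0570 W/m², so R = √(1.578×10¹⁴/(4π×53.0570)) = 4.86×10⁵ m.

R ≈ 4.86×10⁵ m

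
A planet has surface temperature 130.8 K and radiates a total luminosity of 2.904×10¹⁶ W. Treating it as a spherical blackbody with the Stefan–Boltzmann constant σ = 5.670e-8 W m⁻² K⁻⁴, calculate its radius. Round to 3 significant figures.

L = 4πR²σT⁴ ⇒ R = √(L/(4πσT⁴)).
σT⁴ = 16.5964 W/m², so R = √(2.904×10¹⁶/(4π×16.5964)) = 1.18×10⁷ m.

R ≈ 1.18×10⁷ m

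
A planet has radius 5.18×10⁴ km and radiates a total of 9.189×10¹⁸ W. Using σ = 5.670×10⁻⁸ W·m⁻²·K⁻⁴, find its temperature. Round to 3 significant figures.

Surface area A = 4πR² = 4π(5.18×10⁷ m)² = 3.37186×10¹⁶ m².
P = σAT⁴ ⇒ T = (P/(σA))^(1/4) = (9.189×10¹⁸/(5.670×10⁻⁸×3.37186×10¹⁶))^(1/4) = 263 K.

T ≈ 263 K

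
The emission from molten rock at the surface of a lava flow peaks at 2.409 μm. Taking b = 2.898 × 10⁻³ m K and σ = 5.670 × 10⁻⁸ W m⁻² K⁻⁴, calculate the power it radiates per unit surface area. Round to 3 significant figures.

I ≈ 1.19×10⁵ W/m²

Wien's law: T = b/λ_max = 2.898×10⁻³/2.409×10⁻⁶ = 1202.99 K.
Then I = σT⁴ = 5.670×10⁻⁸×(1202.99)⁴ = 1.19×10⁵ W/m².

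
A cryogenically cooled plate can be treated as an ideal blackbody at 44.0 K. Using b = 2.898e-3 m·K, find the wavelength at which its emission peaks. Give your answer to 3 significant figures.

Wien's displacement law: λ_max = b/T = (2.898×10⁻³ m·K)/(44.0 K) = 6.586×10⁻⁵ m.
That is 65.9 μm, in the infrared range.

λ_max ≈ 65.9 μm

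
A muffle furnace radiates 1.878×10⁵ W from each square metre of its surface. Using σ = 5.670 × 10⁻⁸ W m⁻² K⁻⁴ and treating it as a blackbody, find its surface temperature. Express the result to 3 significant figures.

I = σT⁴, so T = (I/σ)^(1/4) = (1.878×10⁵/(5.670×10⁻⁸))^(1/4) = 1.35×10³ K.

T ≈ 1.35×10³ K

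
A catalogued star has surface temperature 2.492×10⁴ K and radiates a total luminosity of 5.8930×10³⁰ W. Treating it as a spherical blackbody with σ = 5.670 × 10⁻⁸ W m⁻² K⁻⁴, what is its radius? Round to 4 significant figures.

R ≈ 4.631×10⁹ m

L = 4πR²σT⁴ ⇒ R = √(L/(4πσT⁴)).
σT⁴ = 2.18663×10¹⁰ W/m², so R = √(5.8930×10³⁰/(4π×2.18663×10¹⁰)) = 4.631×10⁹ m.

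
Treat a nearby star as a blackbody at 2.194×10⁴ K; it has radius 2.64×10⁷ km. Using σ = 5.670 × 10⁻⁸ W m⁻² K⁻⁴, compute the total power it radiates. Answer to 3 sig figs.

Surface area A = 4πR² = 4π(2.64×10¹⁰ m)² = 8.75826×10²¹ m².
P = σAT⁴ = 5.670×10⁻⁸ × 8.75826×10²¹ × (2.194×10⁴)⁴ = 1.15×10³² W.

P ≈ 1.15×10³² W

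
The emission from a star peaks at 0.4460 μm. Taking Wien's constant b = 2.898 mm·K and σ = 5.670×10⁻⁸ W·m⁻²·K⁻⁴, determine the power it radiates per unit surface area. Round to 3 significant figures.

I ≈ 1.01×10⁸ W/m²

Wien's law: T = b/λ_max = 2.898×10⁻³/4.460×10⁻⁷ = 6497.76 K.
Then I = σT⁴ = 5.670×10⁻⁸×(6497.76)⁴ = 1.01×10⁸ W/m².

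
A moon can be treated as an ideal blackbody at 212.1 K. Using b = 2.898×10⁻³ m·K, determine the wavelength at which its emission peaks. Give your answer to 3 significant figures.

Wien's displacement law: λ_max = b/T = (2.898×10⁻³ m·K)/(212.1 K) = 1.366×10⁻⁵ m.
That is 13.7 μm, in the infrared range.

λ_max ≈ 13.7 μm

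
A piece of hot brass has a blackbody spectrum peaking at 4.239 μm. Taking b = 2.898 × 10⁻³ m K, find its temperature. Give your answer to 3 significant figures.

T ≈ 684 K

Wien's law gives T = b/λ_max = (2.898×10⁻³ m·K)/(4.239×10⁻⁶ m) = 684 K.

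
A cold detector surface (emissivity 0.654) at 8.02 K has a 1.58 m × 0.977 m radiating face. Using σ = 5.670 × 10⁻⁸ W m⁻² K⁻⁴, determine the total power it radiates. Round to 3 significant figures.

Area A = 1.58 × 0.977 = 1.54366 m².
P = εσAT⁴ = 0.654 × 5.670×10⁻⁸ × 1.54366 × (8.02)⁴ = 2.37×10⁻⁴ W.

P ≈ 2.37×10⁻⁴ W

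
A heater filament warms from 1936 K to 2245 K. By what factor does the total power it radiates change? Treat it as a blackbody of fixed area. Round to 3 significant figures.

P ∝ T⁴, so P₂/P₁ = (T₂/T₁)⁴ = (2245/1936)⁴ = (1.15961)⁴ = 1.81.

P₂/P₁ ≈ 1.81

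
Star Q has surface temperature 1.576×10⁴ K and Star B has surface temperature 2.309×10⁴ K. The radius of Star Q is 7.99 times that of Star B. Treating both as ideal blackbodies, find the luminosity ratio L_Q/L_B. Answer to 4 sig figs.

L ∝ R²T⁴, so L_Q/L_B = (R_Q/R_B)²(T_Q/T_B)⁴ = (7.99)² × (1.576×10⁴/2.309×10⁴)⁴ = 63.8401 × 0.217035 = 13.86.

L_Q/L_B ≈ 13.86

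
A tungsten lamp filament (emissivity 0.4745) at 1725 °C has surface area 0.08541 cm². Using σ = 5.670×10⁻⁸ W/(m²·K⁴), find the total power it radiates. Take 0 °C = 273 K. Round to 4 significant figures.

P ≈ 3.662 W

T = 1725 °C + 273 = 1998 K.
Area A = 0.08541 cm² = 8.541×10⁻⁶ m².
P = εσAT⁴ = 0.4745 × 5.670×10⁻⁸ × 8.541×10⁻⁶ × (1998)⁴ = 3.662 W.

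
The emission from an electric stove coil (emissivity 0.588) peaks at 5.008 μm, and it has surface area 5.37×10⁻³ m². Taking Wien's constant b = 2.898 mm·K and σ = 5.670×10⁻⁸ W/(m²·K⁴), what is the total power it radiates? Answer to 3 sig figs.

P ≈ 20.1 W

Wien's law: T = b/λ_max = 2.898×10⁻³/5.008×10⁻⁶ = 578.674 K.
Area A = 5.37×10⁻³ m².
Then P = εσAT⁴ = 0.588×5.670×10⁻⁸×5.37×10⁻³×(578.674)⁴ = 20.1 W.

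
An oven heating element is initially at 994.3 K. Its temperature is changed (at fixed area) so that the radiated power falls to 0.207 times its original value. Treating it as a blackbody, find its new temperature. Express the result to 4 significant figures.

T₂ ≈ 670.7 K

P ∝ T⁴, so T₂/T₁ = (P₂/P₁)^(1/4) = (0.207)^(1/4) = 0.674517.
T₂ = 994.3 × 0.674517 = 670.7 K.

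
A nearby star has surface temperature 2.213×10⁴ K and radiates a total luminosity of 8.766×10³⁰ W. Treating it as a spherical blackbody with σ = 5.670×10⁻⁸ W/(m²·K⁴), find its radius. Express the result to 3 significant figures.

L = 4πR²σT⁴ ⇒ R = √(L/(4πσT⁴)).
σT⁴ = 1.35991×10¹⁰ W/m², so R = √(8.766×10³⁰/(4π×1.35991×10¹⁰)) = 7.16×10⁹ m.

R ≈ 7.16×10⁹ m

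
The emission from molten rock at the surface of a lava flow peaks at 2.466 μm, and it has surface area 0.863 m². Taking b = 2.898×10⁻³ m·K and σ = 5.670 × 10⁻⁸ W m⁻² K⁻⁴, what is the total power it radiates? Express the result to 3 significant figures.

P ≈ 9.33×10⁴ W

Wien's law: T = b/λ_max = 2.898×10⁻³/2.466×10⁻⁶ = 1175.18 K.
Area A = 0.863 m².
Then P = σAT⁴ = 5.670×10⁻⁸×0.863×(1175.18)⁴ = 9.33×10⁴ W.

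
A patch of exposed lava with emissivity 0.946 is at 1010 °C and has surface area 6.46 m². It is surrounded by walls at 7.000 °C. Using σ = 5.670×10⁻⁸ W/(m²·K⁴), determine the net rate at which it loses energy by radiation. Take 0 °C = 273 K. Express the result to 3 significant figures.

T = 1010 °C + 273 = 1283 K.
Surroundings: T = 7.000 °C + 273 = 280.000 K.
Area A = 6.46 m².
Net radiated power P_net = εσA(T⁴ − T₀⁴) = 0.946×5.670×10⁻⁸×6.46×(1283⁴ − 280.000⁴).
T⁴ − T₀⁴ = 2.70961×10¹² − 6.14656×10⁹ = 2.70346×10¹² K⁴, so P_net = 9.37×10⁵ W.

Net loss ≈ 9.37×10⁵ W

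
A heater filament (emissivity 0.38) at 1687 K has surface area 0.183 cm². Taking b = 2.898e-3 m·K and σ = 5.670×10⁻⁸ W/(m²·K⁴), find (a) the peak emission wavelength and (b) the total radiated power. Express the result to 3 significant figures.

(a) λ_max = b/T = 2.898×10⁻³/1687 = 1.718×10⁻⁶ m = 1.72 μm.
Area A = 0.183 cm² = 1.83×10⁻⁵ m².
(b) P = εσAT⁴ = 0.38×5.670×10⁻⁸×1.83×10⁻⁵×(1687)⁴ = 3.19 W.

λ_max ≈ 1.72 μm; P ≈ 3.19 W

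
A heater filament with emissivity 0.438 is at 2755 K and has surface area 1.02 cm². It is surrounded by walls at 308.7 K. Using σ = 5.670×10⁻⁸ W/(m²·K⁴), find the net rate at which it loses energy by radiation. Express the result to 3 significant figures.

Area A = 1.02 cm² = 1.02×10⁻⁴ m².
Net radiated power P_net = εσA(T⁴ − T₀⁴) = 0.438×5.670×10⁻⁸×1.02×10⁻⁴×(2755⁴ − 308.7⁴).
T⁴ − T₀⁴ = 5.76085×10¹³ − 9.08127×10⁹ = 5.75994×10¹³ K⁴, so P_net = 146 W.

Net loss ≈ 146 W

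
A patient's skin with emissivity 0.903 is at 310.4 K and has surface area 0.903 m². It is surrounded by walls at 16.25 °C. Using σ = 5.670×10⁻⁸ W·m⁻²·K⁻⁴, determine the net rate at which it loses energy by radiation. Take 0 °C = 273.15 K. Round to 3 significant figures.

Net loss ≈ 105 W

Surroundings: T = 16.25 °C + 273.15 = 289.40 K.
Area A = 0.903 m².
Net radiated power P_net = εσA(T⁴ − T₀⁴) = 0.903×5.670×10⁻⁸×0.903×(310.4⁴ − 289.40⁴).
T⁴ − T₀⁴ = 9.28297×10⁹ − 7.01446×10⁹ = 2.26851×10⁹ K⁴, so P_net = 105 W.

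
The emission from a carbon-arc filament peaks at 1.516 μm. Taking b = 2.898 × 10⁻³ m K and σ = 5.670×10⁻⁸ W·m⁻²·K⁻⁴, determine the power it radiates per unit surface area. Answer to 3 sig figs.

I ≈ 7.57×10⁵ W/m²

Wien's law: T = b/λ_max = 2.898×10⁻³/1.516×10⁻⁶ = 1911.61 K.
Then I = σT⁴ = 5.670×10⁻⁸×(1911.61)⁴ = 7.57×10⁵ W/m².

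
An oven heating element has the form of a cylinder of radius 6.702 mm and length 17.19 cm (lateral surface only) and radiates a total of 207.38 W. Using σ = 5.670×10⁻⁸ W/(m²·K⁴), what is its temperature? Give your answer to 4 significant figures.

Lateral area A = 2πrL = 2π×6.702×10⁻³×0.1719 = 7.23869×10⁻³ m².
P = σAT⁴ ⇒ T = (P/(σA))^(1/4) = (207.38/(5.670×10⁻⁸×7.23869×10⁻³))^(1/4) = 843.1 K.

T ≈ 843.1 K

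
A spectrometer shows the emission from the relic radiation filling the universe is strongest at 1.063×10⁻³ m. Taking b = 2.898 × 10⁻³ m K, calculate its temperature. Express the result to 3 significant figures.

Wien's law gives T = b/λ_max = (2.898×10⁻³ m·K)/(1.063×10⁻³ m) = 2.73 K.

T ≈ 2.73 K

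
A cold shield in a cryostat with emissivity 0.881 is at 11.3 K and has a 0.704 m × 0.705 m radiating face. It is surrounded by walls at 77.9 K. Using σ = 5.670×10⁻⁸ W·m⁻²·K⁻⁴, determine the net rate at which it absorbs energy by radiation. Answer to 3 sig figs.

Area A = 0.704 × 0.705 = 0.49632 m².
Net radiated power P_net = εσA(T⁴ − T₀⁴) = 0.881×5.670×10⁻⁸×0.49632×(11.3⁴ − 77.9⁴).
T⁴ − T₀⁴ = 16304.7 − 3.68256×10⁷ = -3.68093×10⁷ K⁴, so P_net = -0.913 W — negative, meaning a net gain of 0.913 W.

Net gain ≈ 0.913 W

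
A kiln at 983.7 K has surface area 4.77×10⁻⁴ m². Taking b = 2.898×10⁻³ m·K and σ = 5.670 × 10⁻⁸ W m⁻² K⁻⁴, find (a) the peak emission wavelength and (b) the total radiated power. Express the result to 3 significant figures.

(a) λ_max = b/T = 2.898×10⁻³/983.7 = 2.946×10⁻⁶ m = 2.95×10³ nm.
Area A = 4.77×10⁻⁴ m².
(b) P = σAT⁴ = 5.670×10⁻⁸×4.77×10⁻⁴×(983.7)⁴ = 25.3 W.

λ_max ≈ 2.95×10³ nm; P ≈ 25.3 W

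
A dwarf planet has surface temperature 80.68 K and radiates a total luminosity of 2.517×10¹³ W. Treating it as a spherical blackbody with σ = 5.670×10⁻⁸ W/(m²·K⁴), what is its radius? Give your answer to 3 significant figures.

R ≈ 9.13×10⁵ m

L = 4πR²σT⁴ ⇒ R = √(L/(4πσT⁴)).
σT⁴ = 2.40241 W/m², so R = √(2.517×10¹³/(4π×2.40241)) = 9.13×10⁵ m.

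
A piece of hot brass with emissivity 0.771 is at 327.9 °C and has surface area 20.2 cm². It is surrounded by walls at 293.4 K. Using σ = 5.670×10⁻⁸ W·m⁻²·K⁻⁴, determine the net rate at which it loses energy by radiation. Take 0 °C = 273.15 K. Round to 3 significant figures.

Net loss ≈ 10.9 W

T = 327.9 °C + 273.15 = 601.05 K.
Area A = 20.2 cm² = 2.02×10⁻³ m².
Net radiated power P_net = εσA(T⁴ − T₀⁴) = 0.771×5.670×10⁻⁸×2.02×10⁻³×(601.05⁴ − 293.4⁴).
T⁴ − T₀⁴ = 1.30510×10¹¹ − 7.41038×10⁹ = 1.23100×10¹¹ K⁴, so P_net = 10.9 W.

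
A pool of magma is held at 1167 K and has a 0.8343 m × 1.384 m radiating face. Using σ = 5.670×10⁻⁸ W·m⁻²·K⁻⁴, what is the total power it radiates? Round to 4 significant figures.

P ≈ 1.214×10⁵ W

Area A = 0.8343 × 1.384 = 1.15467 m².
P = σAT⁴ = 5.670×10⁻⁸ × 1.15467 × (1167)⁴ = 1.214×10⁵ W.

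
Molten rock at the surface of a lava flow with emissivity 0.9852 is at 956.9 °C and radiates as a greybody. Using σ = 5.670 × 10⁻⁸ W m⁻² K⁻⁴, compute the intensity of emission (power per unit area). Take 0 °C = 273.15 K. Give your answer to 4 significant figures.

I ≈ 1.279×10⁵ W/m²

T = 956.9 °C + 273.15 = 1230.05 K.
Stefan–Boltzmann: I = εσT⁴ = 0.9852 × 5.670×10⁻⁸ × (1230.05)⁴ = 1.279×10⁵ W/m².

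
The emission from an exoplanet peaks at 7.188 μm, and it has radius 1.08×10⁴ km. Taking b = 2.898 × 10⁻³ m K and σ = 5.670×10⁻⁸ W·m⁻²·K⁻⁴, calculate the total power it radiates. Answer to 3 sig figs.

Wien's law: T = b/λ_max = 2.898×10⁻³/7.188×10⁻⁶ = 403.172 K.
Surface area A = 4πR² = 4π(1.08×10⁷ m)² = 1.46574×10¹⁵ m².
Then P = σAT⁴ = 5.670×10⁻⁸×1.46574×10¹⁵×(403.172)⁴ = 2.20×10¹⁸ W.

P ≈ 2.20×10¹⁸ W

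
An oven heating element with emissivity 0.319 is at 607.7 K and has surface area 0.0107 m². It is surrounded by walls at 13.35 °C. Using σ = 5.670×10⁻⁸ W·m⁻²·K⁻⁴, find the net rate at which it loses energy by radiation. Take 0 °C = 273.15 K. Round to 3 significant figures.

Net loss ≈ 25.1 W

Surroundings: T = 13.35 °C + 273.15 = 286.50 K.
Area A = 0.0107 m².
Net radiated power P_net = εσA(T⁴ − T₀⁴) = 0.319×5.670×10⁻⁸×0.0107×(607.7⁴ − 286.50⁴).
T⁴ − T₀⁴ = 1.36382×10¹¹ − 6.73750×10⁹ = 1.29644×10¹¹ K⁴, so P_net = 25.1 W.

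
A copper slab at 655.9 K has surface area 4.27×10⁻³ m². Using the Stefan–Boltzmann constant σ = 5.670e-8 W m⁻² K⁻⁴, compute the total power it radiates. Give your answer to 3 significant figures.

P ≈ 44.8 W

Area A = 4.27×10⁻³ m².
P = σAT⁴ = 5.670×10⁻⁸ × 4.27×10⁻³ × (655.9)⁴ = 44.8 W.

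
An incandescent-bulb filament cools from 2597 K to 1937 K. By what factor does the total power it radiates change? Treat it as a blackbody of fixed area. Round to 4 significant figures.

P₂/P₁ ≈ 0.3095

P ∝ T⁴, so P₂/P₁ = (T₂/T₁)⁴ = (1937/2597)⁴ = (0.745861)⁴ = 0.3095.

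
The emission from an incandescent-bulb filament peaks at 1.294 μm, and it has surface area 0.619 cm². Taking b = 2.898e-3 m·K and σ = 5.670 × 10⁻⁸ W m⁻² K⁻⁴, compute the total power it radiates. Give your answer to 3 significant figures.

P ≈ 88.3 W

Wien's law: T = b/λ_max = 2.898×10⁻³/1.294×10⁻⁶ = 2239.57 K.
Area A = 0.619 cm² = 6.19×10⁻⁵ m².
Then P = σAT⁴ = 5.670×10⁻⁸×6.19×10⁻⁵×(2239.57)⁴ = 88.3 W.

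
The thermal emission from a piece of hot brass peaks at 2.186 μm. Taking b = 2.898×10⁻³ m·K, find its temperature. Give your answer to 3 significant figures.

T ≈ 1.33×10³ K

Wien's law gives T = b/λ_max = (2.898×10⁻³ m·K)/(2.186×10⁻⁶ m) = 1.33×10³ K.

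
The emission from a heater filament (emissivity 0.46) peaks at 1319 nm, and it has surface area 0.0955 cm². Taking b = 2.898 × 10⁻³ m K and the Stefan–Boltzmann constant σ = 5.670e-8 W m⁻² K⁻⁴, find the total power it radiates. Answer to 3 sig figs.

Wien's law: T = b/λ_max = 2.898×10⁻³/1.319×10⁻⁶ = 2197.12 K.
Area A = 0.0955 cm² = 9.55×10⁻⁶ m².
Then P = εσAT⁴ = 0.46×5.670×10⁻⁸×9.55×10⁻⁶×(2197.12)⁴ = 5.80 W.

P ≈ 5.80 W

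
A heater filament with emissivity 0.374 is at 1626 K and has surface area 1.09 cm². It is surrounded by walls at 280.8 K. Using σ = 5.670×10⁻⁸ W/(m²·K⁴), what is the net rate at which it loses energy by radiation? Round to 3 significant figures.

Area A = 1.09 cm² = 1.09×10⁻⁴ m².
Net radiated power P_net = εσA(T⁴ − T₀⁴) = 0.374×5.670×10⁻⁸×1.09×10⁻⁴×(1626⁴ − 280.8⁴).
T⁴ − T₀⁴ = 6.99008×10¹² − 6.21711×10⁹ = 6.98386×10¹² K⁴, so P_net = 16.1 W.

Net loss ≈ 16.1 W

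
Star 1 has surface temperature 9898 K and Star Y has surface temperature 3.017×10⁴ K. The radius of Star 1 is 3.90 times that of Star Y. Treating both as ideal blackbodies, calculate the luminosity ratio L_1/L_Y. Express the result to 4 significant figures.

L ∝ R²T⁴, so L_1/L_Y = (R_1/R_Y)²(T_1/T_Y)⁴ = (3.90)² × (9898/3.017×10⁴)⁴ = 15.21 × 0.0115848 = 0.1762.

L_1/L_Y ≈ 0.1762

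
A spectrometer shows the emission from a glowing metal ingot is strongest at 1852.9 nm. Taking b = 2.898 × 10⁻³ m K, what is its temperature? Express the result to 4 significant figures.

Wien's law gives T = b/λ_max = (2.898×10⁻³ m·K)/(1.8529×10⁻⁶ m) = 1564 K.

T ≈ 1564 K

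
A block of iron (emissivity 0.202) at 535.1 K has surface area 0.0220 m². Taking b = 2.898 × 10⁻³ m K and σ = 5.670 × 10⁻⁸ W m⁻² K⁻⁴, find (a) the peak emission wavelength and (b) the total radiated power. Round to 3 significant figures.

(a) λ_max = b/T = 2.898×10⁻³/535.1 = 5.416×10⁻⁶ m = 5.42 μm.
Area A = 0.0220 m².
(b) P = εσAT⁴ = 0.202×5.670×10⁻⁸×0.0220×(535.1)⁴ = 20.7 W.

λ_max ≈ 5.42 μm; P ≈ 20.7 W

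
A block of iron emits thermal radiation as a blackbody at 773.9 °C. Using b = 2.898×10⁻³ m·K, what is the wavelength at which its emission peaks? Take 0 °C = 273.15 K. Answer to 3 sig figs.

λ_max ≈ 2.77 μm

T = 773.9 °C + 273.15 = 1047.05 K.
Wien's displacement law: λ_max = b/T = (2.898×10⁻³ m·K)/(1047.05 K) = 2.768×10⁻⁶ m.
That is 2.77 μm, in the infrared range.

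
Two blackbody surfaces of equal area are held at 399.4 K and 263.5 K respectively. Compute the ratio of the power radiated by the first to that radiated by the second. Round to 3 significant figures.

P₁/P₂ ≈ 5.28

With equal areas, P₁/P₂ = (T₁/T₂)⁴ = (399.4/263.5)⁴ = 5.28.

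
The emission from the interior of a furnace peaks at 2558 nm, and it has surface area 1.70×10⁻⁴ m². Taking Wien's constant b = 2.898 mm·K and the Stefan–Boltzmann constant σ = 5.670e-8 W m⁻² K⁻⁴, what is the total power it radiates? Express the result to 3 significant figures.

Wien's law: T = b/λ_max = 2.898×10⁻³/2.558×10⁻⁶ = 1132.92 K.
Area A = 1.70×10⁻⁴ m².
Then P = σAT⁴ = 5.670×10⁻⁸×1.70×10⁻⁴×(1132.92)⁴ = 15.9 W.

P ≈ 15.9 W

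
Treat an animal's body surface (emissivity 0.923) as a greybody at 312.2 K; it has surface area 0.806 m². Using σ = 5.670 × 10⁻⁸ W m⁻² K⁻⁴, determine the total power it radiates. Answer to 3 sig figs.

Area A = 0.806 m².
P = εσAT⁴ = 0.923 × 5.670×10⁻⁸ × 0.806 × (312.2)⁴ = 401 W.

P ≈ 401 W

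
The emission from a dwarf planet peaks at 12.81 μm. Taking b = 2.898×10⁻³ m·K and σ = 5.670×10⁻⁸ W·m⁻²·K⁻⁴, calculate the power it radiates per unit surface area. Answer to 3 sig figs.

Wien's law: T = b/λ_max = 2.898×10⁻³/1.281×10⁻⁵ = 226.230 K.
Then I = σT⁴ = 5.670×10⁻⁸×(226.230)⁴ = 149 W/m².

I ≈ 149 W/m²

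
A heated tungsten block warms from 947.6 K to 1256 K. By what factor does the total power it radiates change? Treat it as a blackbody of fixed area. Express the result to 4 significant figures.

P₂/P₁ ≈ 3.086

P ∝ T⁴, so P₂/P₁ = (T₂/T₁)⁴ = (1256/947.6)⁴ = (1.32545)⁴ = 3.086.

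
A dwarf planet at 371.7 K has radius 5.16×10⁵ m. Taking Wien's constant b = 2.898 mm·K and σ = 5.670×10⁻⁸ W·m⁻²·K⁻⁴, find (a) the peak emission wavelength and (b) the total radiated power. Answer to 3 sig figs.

(a) λ_max = b/T = 2.898×10⁻³/371.7 = 7.797×10⁻⁶ m = 7.80 μm.
Surface area A = 4πR² = 4π(5.16×10⁵ m)² = 3.34587×10¹² m².
(b) P = σAT⁴ = 5.670×10⁻⁸×3.34587×10¹²×(371.7)⁴ = 3.62×10¹⁵ W.

λ_max ≈ 7.80 μm; P ≈ 3.62×10¹⁵ W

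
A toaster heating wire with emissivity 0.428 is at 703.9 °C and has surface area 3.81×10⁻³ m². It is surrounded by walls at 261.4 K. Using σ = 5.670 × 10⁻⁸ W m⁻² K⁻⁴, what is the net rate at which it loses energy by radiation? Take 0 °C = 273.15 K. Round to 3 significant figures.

Net loss ≈ 83.8 W

T = 703.9 °C + 273.15 = 977.05 K.
Area A = 3.81×10⁻³ m².
Net radiated power P_net = εσA(T⁴ − T₀⁴) = 0.428×5.670×10⁻⁸×3.81×10⁻³×(977.05⁴ − 261.4⁴).
T⁴ − T₀⁴ = 9.11312×10¹¹ − 4.66898×10⁹ = 9.06643×10¹¹ K⁴, so P_net = 83.8 W.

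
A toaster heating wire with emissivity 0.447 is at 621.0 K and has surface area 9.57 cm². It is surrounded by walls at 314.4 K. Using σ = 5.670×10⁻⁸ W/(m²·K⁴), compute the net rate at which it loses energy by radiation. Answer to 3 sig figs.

Net loss ≈ 3.37 W

Area A = 9.57 cm² = 9.57×10⁻⁴ m².
Net radiated power P_net = εσA(T⁴ − T₀⁴) = 0.447×5.670×10⁻⁸×9.57×10⁻⁴×(621.0⁴ − 314.4⁴).
T⁴ − T₀⁴ = 1.48719×10¹¹ − 9.77080×10⁹ = 1.38948×10¹¹ K⁴, so P_net = 3.37 W.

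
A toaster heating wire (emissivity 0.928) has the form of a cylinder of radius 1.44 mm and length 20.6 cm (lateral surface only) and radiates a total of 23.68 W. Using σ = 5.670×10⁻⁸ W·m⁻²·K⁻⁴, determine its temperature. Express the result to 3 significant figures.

Lateral area A = 2πrL = 2π×1.44×10⁻³×0.206 = 1.86384×10⁻³ m².
P = εσAT⁴ ⇒ T = (P/(εσA))^(1/4) = (23.68/(0.928×5.670×10⁻⁸×1.86384×10⁻³))^(1/4) = 701 K.

T ≈ 701 K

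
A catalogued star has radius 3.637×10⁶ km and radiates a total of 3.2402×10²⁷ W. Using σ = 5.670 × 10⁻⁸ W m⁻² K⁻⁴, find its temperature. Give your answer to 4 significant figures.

Surface area A = 4πR² = 4π(3.637×10⁹ m)² = 1.66225×10²⁰ m².
P = σAT⁴ ⇒ T = (P/(σA))^(1/4) = (3.2402×10²⁷/(5.670×10⁻⁸×1.66225×10²⁰))^(1/4) = 4306 K.

T ≈ 4306 K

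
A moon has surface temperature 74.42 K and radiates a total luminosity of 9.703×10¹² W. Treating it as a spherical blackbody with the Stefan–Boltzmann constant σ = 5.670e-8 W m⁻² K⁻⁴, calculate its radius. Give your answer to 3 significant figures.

R ≈ 6.66×10⁵ m

L = 4πR²σT⁴ ⇒ R = √(L/(4πσT⁴)).
σT⁴ = 1.73917 W/m², so R = √(9.703×10¹²/(4π×1.73917)) = 6.66×10⁵ m.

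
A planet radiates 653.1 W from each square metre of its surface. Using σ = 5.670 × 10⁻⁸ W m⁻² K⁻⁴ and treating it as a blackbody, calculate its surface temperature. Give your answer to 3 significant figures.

T ≈ 328 K

I = σT⁴, so T = (I/σ)^(1/4) = (653.1/(5.670×10⁻⁸))^(1/4) = 328 K.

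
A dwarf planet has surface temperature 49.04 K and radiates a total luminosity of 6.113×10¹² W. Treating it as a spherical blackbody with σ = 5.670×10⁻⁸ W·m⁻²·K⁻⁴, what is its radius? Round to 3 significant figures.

R ≈ 1.22×10⁶ m

L = 4πR²σT⁴ ⇒ R = √(L/(4πσT⁴)).
σT⁴ = 0.327933 W/m², so R = √(6.113×10¹²/(4π×0.327933)) = 1.22×10⁶ m.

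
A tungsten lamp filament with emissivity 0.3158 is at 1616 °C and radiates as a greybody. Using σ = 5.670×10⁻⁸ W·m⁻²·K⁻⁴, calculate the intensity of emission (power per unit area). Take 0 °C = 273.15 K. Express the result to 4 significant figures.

I ≈ 2.281×10⁵ W/m²

T = 1616 °C + 273.15 = 1889.15 K.
Stefan–Boltzmann: I = εσT⁴ = 0.3158 × 5.670×10⁻⁸ × (1889.15)⁴ = 2.281×10⁵ W/m².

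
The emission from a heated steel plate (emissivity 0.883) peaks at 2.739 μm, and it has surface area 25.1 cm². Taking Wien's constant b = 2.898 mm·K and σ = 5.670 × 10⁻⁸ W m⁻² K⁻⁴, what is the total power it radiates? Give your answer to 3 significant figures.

P ≈ 157 W

Wien's law: T = b/λ_max = 2.898×10⁻³/2.739×10⁻⁶ = 1058.05 K.
Area A = 25.1 cm² = 2.51×10⁻³ m².
Then P = εσAT⁴ = 0.883×5.670×10⁻⁸×2.51×10⁻³×(1058.05)⁴ = 157 W.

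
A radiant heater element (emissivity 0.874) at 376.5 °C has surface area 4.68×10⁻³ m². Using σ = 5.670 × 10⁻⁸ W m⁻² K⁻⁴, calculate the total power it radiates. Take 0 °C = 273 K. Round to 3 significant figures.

T = 376.5 °C + 273 = 649.5 K.
Area A = 4.68×10⁻³ m².
P = εσAT⁴ = 0.874 × 5.670×10⁻⁸ × 4.68×10⁻³ × (649.5)⁴ = 41.3 W.

P ≈ 41.3 W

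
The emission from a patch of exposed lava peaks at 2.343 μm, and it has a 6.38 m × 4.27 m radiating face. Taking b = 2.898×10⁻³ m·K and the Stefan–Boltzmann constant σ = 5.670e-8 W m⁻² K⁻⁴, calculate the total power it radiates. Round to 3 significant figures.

P ≈ 3.62×10⁶ W

Wien's law: T = b/λ_max = 2.898×10⁻³/2.343×10⁻⁶ = 1236.88 K.
Area A = 6.38 × 4.27 = 27.2426 m².
Then P = σAT⁴ = 5.670×10⁻⁸×27.2426×(1236.88)⁴ = 3.62×10⁶ W.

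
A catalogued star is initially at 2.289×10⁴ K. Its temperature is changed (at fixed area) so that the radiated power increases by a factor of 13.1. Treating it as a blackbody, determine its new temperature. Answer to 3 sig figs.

T₂ ≈ 4.35×10⁴ K

P ∝ T⁴, so T₂/T₁ = (P₂/P₁)^(1/4) = (13.1)^(1/4) = 1.90247.
T₂ = 2.289×10⁴ × 1.90247 = 4.35×10⁴ K.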